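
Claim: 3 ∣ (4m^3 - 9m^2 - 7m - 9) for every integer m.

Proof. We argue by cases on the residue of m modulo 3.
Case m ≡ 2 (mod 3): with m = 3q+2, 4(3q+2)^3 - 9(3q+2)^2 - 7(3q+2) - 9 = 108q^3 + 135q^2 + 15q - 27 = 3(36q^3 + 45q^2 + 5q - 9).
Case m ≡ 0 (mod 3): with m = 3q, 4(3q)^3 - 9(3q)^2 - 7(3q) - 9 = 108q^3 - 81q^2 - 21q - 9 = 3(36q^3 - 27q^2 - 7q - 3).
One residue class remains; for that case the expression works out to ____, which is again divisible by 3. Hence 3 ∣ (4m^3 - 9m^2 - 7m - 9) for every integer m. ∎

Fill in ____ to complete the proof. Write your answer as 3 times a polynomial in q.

Only m ≡ 1 (mod 3) is unaccounted for. Put m = 3q+1:
4(3q+1)^3 - 9(3q+1)^2 - 7(3q+1) - 9 expands to 108q^3 + 27q^2 - 39q - 21,
and factoring out 3 leaves 3(36q^3 + 9q^2 - 13q - 7).

3(36q^3 + 9q^2 - 13q - 7)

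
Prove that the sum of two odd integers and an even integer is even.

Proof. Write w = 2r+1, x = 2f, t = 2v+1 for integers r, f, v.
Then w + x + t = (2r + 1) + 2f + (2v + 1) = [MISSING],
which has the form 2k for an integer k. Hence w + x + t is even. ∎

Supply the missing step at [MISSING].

Expanding: (2r + 1) + 2f + (2v + 1) = 2f + 2r + 2v + 2.
Every term is even; pulling out the factor of 2 gives 2(f + r + v + 1).

2(f + r + v + 1)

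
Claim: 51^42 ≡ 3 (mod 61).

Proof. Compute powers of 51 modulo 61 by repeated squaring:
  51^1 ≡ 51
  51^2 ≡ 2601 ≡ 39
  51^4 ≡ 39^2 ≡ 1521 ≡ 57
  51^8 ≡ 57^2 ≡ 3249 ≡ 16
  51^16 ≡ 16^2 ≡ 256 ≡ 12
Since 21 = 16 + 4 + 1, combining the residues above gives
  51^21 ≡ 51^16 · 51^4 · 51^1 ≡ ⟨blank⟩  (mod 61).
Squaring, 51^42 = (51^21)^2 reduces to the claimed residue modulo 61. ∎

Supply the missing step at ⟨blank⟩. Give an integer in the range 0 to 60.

53

51^16 · 51^4 · 51^1 ≡ 12 · 57 · 51 = 34884.
34884 mod 61 = 53, so 51^21 ≡ 53 (mod 61).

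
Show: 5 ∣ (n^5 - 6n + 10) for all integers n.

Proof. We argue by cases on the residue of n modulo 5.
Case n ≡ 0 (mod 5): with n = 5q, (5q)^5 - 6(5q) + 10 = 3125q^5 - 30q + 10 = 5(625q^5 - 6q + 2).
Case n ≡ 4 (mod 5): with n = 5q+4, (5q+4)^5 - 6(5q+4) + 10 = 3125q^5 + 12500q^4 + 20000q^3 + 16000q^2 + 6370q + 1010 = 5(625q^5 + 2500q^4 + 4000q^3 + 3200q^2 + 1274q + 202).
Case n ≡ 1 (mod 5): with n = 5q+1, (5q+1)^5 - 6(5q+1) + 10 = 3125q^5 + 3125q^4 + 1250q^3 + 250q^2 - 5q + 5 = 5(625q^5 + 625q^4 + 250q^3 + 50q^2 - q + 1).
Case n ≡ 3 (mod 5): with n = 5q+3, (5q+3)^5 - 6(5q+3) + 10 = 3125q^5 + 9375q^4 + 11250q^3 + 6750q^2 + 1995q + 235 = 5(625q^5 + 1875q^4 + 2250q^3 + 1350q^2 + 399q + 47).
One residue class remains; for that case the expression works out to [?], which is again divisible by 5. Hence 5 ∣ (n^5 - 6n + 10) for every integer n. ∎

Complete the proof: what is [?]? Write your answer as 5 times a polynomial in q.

The residues treated are {0, 4, 1, 3}, so the missing case is n ≡ 2 (mod 5); write n = 5q+2.
Then (5q+2)^5 - 6(5q+2) + 10 = 3125q^5 + 6250q^4 + 5000q^3 + 2000q^2 + 370q + 30 = 5(625q^5 + 1250q^4 + 1000q^3 + 400q^2 + 74q + 6).

5(625q^5 + 1250q^4 + 1000q^3 + 400q^2 + 74q + 6)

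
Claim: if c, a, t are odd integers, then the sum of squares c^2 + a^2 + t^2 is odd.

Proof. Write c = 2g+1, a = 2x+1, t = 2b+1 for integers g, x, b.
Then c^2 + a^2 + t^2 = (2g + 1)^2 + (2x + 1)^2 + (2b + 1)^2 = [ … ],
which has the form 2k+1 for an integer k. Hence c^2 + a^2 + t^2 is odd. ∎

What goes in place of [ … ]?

Expanding: (2g + 1)^2 + (2x + 1)^2 + (2b + 1)^2 = 4b^2 + 4b + 4g^2 + 4g + 4x^2 + 4x + 3.
Every term except the constant is even, so this is 2(2b^2 + 2b + 2g^2 + 2g + 2x^2 + 2x + 1) + 1,
and 2b^2 + 2b + 2g^2 + 2g + 2x^2 + 2x + 1 ∈ ℤ gives the required form.

2(2b^2 + 2b + 2g^2 + 2g + 2x^2 + 2x + 1) + 1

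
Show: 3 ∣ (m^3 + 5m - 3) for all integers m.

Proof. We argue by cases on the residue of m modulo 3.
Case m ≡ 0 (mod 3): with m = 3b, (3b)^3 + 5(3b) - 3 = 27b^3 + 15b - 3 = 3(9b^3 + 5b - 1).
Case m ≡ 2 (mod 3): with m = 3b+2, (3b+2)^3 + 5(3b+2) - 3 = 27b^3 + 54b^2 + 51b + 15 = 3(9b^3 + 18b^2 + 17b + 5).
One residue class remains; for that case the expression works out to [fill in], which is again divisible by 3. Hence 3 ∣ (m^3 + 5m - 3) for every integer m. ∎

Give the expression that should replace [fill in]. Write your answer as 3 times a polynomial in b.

Only m ≡ 1 (mod 3) is unaccounted for. Put m = 3b+1:
(3b+1)^3 + 5(3b+1) - 3 expands to 27b^3 + 27b^2 + 24b + 3,
and factoring out 3 leaves 3(9b^3 + 9b^2 + 8b + 1).

3(9b^3 + 9b^2 + 8b + 1)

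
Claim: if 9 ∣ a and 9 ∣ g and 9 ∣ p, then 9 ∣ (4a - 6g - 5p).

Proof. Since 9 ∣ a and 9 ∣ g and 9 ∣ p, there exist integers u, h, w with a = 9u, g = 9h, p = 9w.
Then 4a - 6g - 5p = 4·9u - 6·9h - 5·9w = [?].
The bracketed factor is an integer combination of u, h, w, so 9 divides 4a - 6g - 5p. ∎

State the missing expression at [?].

Pull the common 9 out of every term: 4·9u - 6·9h - 5·9w = 9(-6h + 4u - 5w).
-6h + 4u - 5w is an integer, which exhibits the divisibility.

9(-6h + 4u - 5w)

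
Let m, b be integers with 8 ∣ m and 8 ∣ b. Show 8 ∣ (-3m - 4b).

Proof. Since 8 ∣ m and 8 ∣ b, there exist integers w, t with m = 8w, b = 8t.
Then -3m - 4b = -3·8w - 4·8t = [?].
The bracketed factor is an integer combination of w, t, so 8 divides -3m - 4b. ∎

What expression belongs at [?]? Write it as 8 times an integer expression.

8(-4t - 3w)

Pull the common 8 out of every term: -3·8w - 4·8t = 8(-4t - 3w).
-4t - 3w is an integer, which exhibits the divisibility.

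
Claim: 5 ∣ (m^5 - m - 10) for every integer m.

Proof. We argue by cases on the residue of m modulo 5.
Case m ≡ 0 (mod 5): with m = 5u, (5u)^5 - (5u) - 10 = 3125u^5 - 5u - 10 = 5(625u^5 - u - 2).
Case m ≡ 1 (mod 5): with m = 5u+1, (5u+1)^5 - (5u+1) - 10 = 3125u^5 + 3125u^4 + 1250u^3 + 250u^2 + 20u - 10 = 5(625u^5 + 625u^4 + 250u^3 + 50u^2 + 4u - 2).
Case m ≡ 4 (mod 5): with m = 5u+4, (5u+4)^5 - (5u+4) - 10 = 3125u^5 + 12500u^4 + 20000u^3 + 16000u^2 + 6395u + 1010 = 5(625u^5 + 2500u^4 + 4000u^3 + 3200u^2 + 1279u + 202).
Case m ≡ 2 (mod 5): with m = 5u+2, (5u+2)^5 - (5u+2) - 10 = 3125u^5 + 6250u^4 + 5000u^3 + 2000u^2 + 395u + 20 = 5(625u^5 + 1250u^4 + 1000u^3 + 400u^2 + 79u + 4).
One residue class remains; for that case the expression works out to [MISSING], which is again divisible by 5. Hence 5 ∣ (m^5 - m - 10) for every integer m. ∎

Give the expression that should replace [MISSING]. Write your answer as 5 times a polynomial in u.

Only m ≡ 3 (mod 5) is unaccounted for. Put m = 5u+3:
(5u+3)^5 - (5u+3) - 10 expands to 3125u^5 + 9375u^4 + 11250u^3 + 6750u^2 + 2020u + 230,
and factoring out 5 leaves 5(625u^5 + 1875u^4 + 2250u^3 + 1350u^2 + 404u + 46).

5(625u^5 + 1875u^4 + 2250u^3 + 1350u^2 + 404u + 46)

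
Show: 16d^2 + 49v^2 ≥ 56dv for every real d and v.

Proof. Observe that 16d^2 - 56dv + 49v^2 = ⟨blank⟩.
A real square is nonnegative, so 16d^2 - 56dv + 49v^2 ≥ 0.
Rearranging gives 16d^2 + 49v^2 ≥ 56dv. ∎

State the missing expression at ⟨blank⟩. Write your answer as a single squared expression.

(4d - 7v)^2

The leading and trailing coefficients are 4^2 and 7^2, and 56 = 2·4·7, so the trinomial is (4d - 7v)^2.
Hence 16d^2 - 56dv + 49v^2 ≥ 0.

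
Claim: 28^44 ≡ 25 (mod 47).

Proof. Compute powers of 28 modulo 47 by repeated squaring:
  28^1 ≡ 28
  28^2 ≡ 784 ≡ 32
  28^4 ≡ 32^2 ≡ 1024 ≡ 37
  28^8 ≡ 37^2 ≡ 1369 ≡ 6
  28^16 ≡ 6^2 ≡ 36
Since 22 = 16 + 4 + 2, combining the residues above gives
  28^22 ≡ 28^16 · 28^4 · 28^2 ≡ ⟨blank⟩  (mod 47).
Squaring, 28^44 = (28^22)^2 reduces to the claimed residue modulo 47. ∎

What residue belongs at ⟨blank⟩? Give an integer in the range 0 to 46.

42

28^16 · 28^4 · 28^2 ≡ 36 · 37 · 32 = 42624.
42624 mod 47 = 42, so 28^22 ≡ 42 (mod 47).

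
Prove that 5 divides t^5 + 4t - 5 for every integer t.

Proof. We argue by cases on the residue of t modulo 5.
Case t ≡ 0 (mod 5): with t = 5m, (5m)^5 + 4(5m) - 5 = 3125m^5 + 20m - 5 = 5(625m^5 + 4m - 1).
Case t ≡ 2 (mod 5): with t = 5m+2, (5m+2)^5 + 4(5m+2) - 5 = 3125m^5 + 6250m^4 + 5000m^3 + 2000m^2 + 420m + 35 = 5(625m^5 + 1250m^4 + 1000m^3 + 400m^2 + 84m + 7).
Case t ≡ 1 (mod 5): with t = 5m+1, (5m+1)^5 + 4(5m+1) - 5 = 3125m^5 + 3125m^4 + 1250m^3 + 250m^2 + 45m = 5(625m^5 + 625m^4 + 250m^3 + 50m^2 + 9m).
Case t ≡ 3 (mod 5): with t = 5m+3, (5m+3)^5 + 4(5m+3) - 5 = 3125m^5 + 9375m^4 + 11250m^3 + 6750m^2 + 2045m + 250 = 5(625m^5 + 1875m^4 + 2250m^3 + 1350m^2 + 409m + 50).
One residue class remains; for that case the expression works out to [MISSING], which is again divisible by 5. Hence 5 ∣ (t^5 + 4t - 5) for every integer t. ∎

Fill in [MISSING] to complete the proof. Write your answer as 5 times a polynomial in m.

Only t ≡ 4 (mod 5) is unaccounted for. Put t = 5m+4:
(5m+4)^5 + 4(5m+4) - 5 expands to 3125m^5 + 12500m^4 + 20000m^3 + 16000m^2 + 6420m + 1035,
and factoring out 5 leaves 5(625m^5 + 2500m^4 + 4000m^3 + 3200m^2 + 1284m + 207).

5(625m^5 + 2500m^4 + 4000m^3 + 3200m^2 + 1284m + 207)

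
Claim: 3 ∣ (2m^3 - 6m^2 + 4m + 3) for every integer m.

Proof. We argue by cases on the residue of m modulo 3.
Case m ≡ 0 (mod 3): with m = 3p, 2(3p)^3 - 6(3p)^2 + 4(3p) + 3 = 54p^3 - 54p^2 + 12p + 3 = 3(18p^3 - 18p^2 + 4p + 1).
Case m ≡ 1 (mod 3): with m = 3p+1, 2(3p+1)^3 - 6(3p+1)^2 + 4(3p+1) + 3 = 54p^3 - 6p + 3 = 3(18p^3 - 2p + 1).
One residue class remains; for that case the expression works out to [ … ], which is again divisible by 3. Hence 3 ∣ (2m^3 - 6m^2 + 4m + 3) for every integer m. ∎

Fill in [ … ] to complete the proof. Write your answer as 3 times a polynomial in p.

Only m ≡ 2 (mod 3) is unaccounted for. Put m = 3p+2:
2(3p+2)^3 - 6(3p+2)^2 + 4(3p+2) + 3 expands to 54p^3 + 54p^2 + 12p + 3,
and factoring out 3 leaves 3(18p^3 + 18p^2 + 4p + 1).

3(18p^3 + 18p^2 + 4p + 1)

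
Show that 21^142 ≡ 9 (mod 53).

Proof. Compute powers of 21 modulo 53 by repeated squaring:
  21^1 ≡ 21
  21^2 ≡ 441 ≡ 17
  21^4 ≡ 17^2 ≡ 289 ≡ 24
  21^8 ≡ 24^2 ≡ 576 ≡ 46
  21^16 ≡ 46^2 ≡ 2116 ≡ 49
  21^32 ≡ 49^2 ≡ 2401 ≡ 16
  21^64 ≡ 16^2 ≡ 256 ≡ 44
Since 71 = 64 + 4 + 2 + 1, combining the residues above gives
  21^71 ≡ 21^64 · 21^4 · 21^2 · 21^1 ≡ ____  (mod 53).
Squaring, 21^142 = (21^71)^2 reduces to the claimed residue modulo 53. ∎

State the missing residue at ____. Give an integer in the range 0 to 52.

3

Multiply the listed residues: 44 · 24 · 17 · 21 = 1056 → 17952 → 376992.
Reducing modulo 53: 376992 = 7113·53 + 3, so 21^71 ≡ 3.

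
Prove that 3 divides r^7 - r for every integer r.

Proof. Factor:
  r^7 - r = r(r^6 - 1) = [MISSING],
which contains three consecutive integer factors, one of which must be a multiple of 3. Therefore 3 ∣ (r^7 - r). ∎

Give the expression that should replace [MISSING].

r^6 - 1 = (r^2 - 1)(r^4 + r^2 + 1), and r^2 - 1 = (r-1)(r+1).
So r(r^6 - 1) = (r - 1)r(r + 1)(r^4 + r^2 + 1).

(r - 1)r(r + 1)(r^4 + r^2 + 1)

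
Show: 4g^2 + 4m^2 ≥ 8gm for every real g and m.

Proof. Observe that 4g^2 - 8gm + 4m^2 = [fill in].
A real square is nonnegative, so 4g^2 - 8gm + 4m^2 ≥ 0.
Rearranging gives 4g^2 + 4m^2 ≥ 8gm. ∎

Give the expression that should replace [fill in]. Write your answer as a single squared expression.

4g^2 - 8gm + 4m^2 is a perfect-square trinomial: the outer terms are (2g)^2 and (2m)^2, and the cross term is -2·2g·2m.
So 4g^2 - 8gm + 4m^2 = (2g - 2m)^2 ≥ 0.

(2g - 2m)^2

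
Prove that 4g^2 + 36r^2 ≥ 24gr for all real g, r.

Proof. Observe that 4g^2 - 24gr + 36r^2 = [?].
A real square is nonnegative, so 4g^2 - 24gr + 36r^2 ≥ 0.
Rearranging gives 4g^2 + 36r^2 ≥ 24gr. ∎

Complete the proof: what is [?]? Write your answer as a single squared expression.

(2g - 6r)^2

The leading and trailing coefficients are 2^2 and 6^2, and 24 = 2·2·6, so the trinomial is (2g - 6r)^2.
Hence 4g^2 - 24gr + 36r^2 ≥ 0.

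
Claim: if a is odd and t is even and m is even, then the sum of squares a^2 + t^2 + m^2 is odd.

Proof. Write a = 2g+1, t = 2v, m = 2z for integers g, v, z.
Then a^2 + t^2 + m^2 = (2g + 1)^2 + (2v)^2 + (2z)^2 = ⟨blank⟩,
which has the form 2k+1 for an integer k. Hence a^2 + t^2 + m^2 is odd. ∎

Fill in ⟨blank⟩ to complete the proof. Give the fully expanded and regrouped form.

2(2g^2 + 2g + 2v^2 + 2z^2) + 1

Expanding: (2g + 1)^2 + (2v)^2 + (2z)^2 = 4g^2 + 4g + 4v^2 + 4z^2 + 1.
Every term except the constant is even, so this is 2(2g^2 + 2g + 2v^2 + 2z^2) + 1,
and 2g^2 + 2g + 2v^2 + 2z^2 ∈ ℤ gives the required form.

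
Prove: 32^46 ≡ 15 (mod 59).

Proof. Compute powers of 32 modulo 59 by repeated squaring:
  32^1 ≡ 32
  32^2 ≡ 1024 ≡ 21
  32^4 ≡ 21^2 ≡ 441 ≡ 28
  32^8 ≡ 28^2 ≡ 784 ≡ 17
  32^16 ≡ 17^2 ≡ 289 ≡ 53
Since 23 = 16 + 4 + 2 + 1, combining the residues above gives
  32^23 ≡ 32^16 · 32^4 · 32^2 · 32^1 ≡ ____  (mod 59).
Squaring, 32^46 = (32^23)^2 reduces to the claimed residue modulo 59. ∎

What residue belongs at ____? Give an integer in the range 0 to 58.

32^16 · 32^4 · 32^2 · 32^1 ≡ 53 · 28 · 21 · 32 = 997248.
997248 mod 59 = 30, so 32^23 ≡ 30 (mod 59).

30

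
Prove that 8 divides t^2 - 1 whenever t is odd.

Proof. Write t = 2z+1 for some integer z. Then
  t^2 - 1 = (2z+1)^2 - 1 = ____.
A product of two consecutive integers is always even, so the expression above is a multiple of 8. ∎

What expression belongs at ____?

(2z+1)^2 - 1 = 4z^2 + 4z + 1 - 1 = 4z^2 + 4z = 4z(z+1).
Since z and z+1 are consecutive, z(z+1) is even, and 4·(even) is a multiple of 8.

4z(z + 1)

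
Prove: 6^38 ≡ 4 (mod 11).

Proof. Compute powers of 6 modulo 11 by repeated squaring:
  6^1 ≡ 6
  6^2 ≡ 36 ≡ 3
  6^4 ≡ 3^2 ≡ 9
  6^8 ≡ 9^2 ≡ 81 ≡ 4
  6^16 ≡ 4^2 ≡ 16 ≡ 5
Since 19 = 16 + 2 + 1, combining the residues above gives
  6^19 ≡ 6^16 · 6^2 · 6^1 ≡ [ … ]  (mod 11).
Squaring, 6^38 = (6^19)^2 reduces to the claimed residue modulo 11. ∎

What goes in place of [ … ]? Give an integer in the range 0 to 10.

6^16 · 6^2 · 6^1 ≡ 5 · 3 · 6 = 90.
90 mod 11 = 2, so 6^19 ≡ 2 (mod 11).

2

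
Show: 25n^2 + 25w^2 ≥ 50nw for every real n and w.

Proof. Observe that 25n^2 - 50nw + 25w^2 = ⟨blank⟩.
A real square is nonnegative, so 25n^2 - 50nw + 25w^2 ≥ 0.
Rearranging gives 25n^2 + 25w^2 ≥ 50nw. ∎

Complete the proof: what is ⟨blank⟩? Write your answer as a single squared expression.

25n^2 - 50nw + 25w^2 is a perfect-square trinomial: the outer terms are (5n)^2 and (5w)^2, and the cross term is -2·5n·5w.
So 25n^2 - 50nw + 25w^2 = (5n - 5w)^2 ≥ 0.

(5n - 5w)^2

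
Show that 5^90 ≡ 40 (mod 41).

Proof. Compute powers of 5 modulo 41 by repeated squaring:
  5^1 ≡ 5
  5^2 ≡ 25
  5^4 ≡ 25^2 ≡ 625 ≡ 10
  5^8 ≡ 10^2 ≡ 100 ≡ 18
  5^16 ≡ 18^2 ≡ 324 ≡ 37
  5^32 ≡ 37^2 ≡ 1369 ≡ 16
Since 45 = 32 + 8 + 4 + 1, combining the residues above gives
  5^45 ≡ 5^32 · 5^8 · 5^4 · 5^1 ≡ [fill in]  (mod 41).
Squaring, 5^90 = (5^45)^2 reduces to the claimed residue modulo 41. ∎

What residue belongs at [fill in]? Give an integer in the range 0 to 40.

Multiply the listed residues: 16 · 18 · 10 · 5 = 288 → 2880 → 14400.
Reducing modulo 41: 14400 = 351·41 + 9, so 5^45 ≡ 9.

9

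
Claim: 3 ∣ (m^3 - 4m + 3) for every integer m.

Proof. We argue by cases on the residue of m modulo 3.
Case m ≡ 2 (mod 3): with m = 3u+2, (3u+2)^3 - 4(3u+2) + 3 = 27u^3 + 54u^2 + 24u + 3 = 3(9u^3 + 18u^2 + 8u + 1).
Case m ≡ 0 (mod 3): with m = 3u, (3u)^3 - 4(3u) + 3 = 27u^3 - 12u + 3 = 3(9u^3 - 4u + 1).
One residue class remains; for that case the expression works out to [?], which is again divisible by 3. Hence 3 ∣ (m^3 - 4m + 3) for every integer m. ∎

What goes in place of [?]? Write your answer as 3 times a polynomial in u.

Only m ≡ 1 (mod 3) is unaccounted for. Put m = 3u+1:
(3u+1)^3 - 4(3u+1) + 3 expands to 27u^3 + 27u^2 - 3u,
and factoring out 3 leaves 3(9u^3 + 9u^2 - u).

3(9u^3 + 9u^2 - u)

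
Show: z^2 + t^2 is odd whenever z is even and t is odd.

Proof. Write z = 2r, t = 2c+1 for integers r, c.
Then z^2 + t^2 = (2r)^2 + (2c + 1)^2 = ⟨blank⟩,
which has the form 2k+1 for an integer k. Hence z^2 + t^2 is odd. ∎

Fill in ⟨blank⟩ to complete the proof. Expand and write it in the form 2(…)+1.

2(2c^2 + 2c + 2r^2) + 1

Expanding: (2r)^2 + (2c + 1)^2 = 4c^2 + 4c + 4r^2 + 1.
Every term except the constant is even, so this is 2(2c^2 + 2c + 2r^2) + 1,
and 2c^2 + 2c + 2r^2 ∈ ℤ gives the required form.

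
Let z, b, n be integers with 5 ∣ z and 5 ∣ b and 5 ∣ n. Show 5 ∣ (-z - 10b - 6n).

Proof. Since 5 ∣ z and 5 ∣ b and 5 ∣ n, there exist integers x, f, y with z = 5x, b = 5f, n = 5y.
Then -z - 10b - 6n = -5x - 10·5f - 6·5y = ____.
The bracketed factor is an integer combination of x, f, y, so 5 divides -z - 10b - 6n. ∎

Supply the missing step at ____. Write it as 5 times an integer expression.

Each term has a factor of 5: -5x - 10·5f - 6·5y = 5·(-10f - x - 6y).
Since -10f - x - 6y is an integer, 5 ∣ (-z - 10b - 6n).

5(-10f - x - 6y)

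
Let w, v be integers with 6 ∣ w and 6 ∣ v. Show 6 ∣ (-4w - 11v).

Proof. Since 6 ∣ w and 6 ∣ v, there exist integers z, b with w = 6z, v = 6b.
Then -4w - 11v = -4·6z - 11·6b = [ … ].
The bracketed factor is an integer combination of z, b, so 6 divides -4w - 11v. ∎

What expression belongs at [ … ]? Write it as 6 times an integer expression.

6(-11b - 4z)

Each term has a factor of 6: -4·6z - 11·6b = 6·(-11b - 4z).
Since -11b - 4z is an integer, 6 ∣ (-4w - 11v).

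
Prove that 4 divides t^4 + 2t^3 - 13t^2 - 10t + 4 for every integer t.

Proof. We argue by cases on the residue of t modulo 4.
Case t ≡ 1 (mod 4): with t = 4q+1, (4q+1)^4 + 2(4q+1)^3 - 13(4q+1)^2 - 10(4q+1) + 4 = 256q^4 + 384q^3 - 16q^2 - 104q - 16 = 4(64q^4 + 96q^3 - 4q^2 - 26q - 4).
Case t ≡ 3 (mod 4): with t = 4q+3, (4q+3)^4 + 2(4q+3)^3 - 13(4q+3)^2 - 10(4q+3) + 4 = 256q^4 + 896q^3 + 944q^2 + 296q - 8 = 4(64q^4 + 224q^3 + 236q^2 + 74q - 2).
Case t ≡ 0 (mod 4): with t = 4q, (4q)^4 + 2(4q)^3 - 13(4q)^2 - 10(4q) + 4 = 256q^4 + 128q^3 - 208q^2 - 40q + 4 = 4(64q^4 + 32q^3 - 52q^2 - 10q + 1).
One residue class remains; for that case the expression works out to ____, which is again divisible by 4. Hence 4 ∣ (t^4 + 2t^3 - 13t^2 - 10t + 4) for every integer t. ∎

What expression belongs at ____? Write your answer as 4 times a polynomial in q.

Only t ≡ 2 (mod 4) is unaccounted for. Put t = 4q+2:
(4q+2)^4 + 2(4q+2)^3 - 13(4q+2)^2 - 10(4q+2) + 4 expands to 256q^4 + 640q^3 + 368q^2 - 24q - 36,
and factoring out 4 leaves 4(64q^4 + 160q^3 + 92q^2 - 6q - 9).

4(64q^4 + 160q^3 + 92q^2 - 6q - 9)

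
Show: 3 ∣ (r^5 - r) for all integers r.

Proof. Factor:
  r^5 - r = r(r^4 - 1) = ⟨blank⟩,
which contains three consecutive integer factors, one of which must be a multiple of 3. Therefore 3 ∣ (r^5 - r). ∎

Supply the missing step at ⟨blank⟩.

(r - 1)r(r + 1)(r^2 + 1)

r^4 - 1 = (r^2 - 1)(r^2 + 1), and r^2 - 1 = (r-1)(r+1).
So r(r^4 - 1) = (r - 1)r(r + 1)(r^2 + 1).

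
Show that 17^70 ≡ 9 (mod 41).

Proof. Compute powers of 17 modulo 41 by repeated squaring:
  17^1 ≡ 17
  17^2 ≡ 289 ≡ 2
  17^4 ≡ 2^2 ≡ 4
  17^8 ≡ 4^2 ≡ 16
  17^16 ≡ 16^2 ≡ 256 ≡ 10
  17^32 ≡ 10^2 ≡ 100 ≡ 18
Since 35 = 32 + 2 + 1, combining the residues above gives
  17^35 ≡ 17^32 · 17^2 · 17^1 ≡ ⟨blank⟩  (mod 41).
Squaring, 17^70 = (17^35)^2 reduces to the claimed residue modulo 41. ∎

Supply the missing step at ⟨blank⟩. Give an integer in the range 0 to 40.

38

Multiply the listed residues: 18 · 2 · 17 = 36 → 612.
Reducing modulo 41: 612 = 14·41 + 38, so 17^35 ≡ 38.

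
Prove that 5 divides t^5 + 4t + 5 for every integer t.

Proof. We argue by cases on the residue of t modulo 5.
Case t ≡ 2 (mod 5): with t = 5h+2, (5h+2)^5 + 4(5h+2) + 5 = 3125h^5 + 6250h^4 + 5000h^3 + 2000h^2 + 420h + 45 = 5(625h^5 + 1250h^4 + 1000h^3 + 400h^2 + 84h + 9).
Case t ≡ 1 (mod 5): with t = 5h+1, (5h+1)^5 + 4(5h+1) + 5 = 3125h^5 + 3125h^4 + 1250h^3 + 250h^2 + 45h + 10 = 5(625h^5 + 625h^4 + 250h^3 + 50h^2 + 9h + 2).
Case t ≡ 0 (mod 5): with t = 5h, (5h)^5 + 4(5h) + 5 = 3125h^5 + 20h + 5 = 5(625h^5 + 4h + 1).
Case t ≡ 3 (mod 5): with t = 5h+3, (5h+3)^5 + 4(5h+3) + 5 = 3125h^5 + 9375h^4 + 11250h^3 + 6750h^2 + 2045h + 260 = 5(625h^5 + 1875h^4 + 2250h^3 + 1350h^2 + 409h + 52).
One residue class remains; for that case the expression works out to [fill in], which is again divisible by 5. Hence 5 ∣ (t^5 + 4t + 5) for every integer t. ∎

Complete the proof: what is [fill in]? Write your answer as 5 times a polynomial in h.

The residues treated are {2, 1, 0, 3}, so the missing case is t ≡ 4 (mod 5); write t = 5h+4.
Then (5h+4)^5 + 4(5h+4) + 5 = 3125h^5 + 12500h^4 + 20000h^3 + 16000h^2 + 6420h + 1045 = 5(625h^5 + 2500h^4 + 4000h^3 + 3200h^2 + 1284h + 209).

5(625h^5 + 2500h^4 + 4000h^3 + 3200h^2 + 1284h + 209)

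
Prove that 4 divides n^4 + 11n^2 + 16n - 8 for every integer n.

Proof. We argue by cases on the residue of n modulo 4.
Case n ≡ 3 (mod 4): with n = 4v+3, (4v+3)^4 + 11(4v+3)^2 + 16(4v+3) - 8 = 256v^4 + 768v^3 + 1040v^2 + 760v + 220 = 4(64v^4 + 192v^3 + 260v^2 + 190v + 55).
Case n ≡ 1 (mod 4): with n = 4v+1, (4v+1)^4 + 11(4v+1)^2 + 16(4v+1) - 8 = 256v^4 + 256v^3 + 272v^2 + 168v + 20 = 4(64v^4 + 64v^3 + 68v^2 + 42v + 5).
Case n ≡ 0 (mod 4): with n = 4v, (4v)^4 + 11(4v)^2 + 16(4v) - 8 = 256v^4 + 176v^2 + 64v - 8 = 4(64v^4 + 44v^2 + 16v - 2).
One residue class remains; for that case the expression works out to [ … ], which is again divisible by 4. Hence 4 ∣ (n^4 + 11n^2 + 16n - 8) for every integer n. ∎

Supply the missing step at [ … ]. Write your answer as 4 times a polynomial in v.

4(64v^4 + 128v^3 + 140v^2 + 92v + 21)

Only n ≡ 2 (mod 4) is unaccounted for. Put n = 4v+2:
(4v+2)^4 + 11(4v+2)^2 + 16(4v+2) - 8 expands to 256v^4 + 512v^3 + 560v^2 + 368v + 84,
and factoring out 4 leaves 4(64v^4 + 128v^3 + 140v^2 + 92v + 21).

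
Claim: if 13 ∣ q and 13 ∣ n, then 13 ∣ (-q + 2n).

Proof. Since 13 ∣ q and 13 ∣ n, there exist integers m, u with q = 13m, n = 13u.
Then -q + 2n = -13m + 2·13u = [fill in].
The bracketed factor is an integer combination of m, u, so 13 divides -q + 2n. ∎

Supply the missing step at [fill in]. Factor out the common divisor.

13(-m + 2u)

Each term has a factor of 13: -13m + 2·13u = 13·(-m + 2u).
Since -m + 2u is an integer, 13 ∣ (-q + 2n).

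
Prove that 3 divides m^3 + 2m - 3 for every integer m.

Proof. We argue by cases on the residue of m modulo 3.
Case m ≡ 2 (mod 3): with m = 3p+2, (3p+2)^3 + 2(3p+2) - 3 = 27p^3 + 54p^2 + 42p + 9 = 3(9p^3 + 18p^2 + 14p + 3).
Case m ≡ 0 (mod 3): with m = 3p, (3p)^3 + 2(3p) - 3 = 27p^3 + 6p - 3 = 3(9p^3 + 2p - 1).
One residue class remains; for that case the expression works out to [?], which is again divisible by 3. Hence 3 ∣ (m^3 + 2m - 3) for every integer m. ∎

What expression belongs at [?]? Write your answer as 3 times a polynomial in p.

3(9p^3 + 9p^2 + 5p)

Only m ≡ 1 (mod 3) is unaccounted for. Put m = 3p+1:
(3p+1)^3 + 2(3p+1) - 3 expands to 27p^3 + 27p^2 + 15p,
and factoring out 3 leaves 3(9p^3 + 9p^2 + 5p).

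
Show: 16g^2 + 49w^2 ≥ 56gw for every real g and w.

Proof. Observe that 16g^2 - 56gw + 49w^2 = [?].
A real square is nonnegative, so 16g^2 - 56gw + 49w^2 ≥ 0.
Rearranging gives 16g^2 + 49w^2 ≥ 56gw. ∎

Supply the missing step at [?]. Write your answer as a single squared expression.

16g^2 - 56gw + 49w^2 is a perfect-square trinomial: the outer terms are (4g)^2 and (7w)^2, and the cross term is -2·4g·7w.
So 16g^2 - 56gw + 49w^2 = (4g - 7w)^2 ≥ 0.

(4g - 7w)^2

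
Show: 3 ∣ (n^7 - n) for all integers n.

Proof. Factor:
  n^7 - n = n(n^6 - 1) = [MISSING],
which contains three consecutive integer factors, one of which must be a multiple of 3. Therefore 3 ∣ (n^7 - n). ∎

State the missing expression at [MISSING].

n^6 - 1 = (n^2 - 1)(n^4 + n^2 + 1), and n^2 - 1 = (n-1)(n+1).
So n(n^6 - 1) = (n - 1)n(n + 1)(n^4 + n^2 + 1).

(n - 1)n(n + 1)(n^4 + n^2 + 1)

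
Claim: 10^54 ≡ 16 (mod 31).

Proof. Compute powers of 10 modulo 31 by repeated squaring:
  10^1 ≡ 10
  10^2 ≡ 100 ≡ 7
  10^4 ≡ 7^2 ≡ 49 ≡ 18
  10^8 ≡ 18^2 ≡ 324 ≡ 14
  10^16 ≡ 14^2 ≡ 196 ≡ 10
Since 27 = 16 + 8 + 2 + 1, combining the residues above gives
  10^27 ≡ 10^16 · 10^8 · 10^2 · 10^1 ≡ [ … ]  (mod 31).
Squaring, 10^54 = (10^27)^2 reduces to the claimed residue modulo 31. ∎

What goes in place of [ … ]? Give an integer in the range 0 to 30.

10^16 · 10^8 · 10^2 · 10^1 ≡ 10 · 14 · 7 · 10 = 9800.
9800 mod 31 = 4, so 10^27 ≡ 4 (mod 31).

4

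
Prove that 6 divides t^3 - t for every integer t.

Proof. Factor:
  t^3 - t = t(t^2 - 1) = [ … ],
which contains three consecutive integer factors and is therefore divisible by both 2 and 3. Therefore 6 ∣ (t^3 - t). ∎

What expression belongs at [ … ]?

t(t^2 - 1) = t(t - 1)(t + 1) = (t - 1)t(t + 1).
These three factors are consecutive integers, so their product is divisible by 6.

(t - 1)t(t + 1)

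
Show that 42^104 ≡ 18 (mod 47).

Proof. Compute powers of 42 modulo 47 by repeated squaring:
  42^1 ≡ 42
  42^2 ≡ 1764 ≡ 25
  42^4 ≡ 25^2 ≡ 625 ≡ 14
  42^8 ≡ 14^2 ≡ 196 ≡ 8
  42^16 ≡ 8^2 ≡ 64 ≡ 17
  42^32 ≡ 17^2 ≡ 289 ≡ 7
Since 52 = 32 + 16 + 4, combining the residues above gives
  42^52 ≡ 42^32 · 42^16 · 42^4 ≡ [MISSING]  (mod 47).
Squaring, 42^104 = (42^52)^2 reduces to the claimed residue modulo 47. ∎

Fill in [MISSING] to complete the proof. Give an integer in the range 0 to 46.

Multiply the listed residues: 7 · 17 · 14 = 119 → 1666.
Reducing modulo 47: 1666 = 35·47 + 21, so 42^52 ≡ 21.

21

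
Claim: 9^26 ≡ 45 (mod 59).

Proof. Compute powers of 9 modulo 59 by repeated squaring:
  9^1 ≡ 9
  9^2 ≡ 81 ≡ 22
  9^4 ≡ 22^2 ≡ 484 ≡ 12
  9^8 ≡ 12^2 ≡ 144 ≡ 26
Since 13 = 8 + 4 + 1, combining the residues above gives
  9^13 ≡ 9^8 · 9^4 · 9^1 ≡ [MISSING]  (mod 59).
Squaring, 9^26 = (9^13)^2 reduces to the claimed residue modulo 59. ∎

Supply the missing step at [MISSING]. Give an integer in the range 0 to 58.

35

9^8 · 9^4 · 9^1 ≡ 26 · 12 · 9 = 2808.
2808 mod 59 = 35, so 9^13 ≡ 35 (mod 59).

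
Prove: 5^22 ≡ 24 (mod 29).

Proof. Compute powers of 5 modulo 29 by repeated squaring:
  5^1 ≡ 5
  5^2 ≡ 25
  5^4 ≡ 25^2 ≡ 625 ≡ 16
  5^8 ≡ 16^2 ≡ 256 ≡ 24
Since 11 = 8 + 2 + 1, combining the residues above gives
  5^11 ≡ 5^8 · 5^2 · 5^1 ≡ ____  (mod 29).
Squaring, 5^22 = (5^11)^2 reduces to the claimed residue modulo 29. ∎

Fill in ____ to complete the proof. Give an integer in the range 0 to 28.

13

5^8 · 5^2 · 5^1 ≡ 24 · 25 · 5 = 3000.
3000 mod 29 = 13, so 5^11 ≡ 13 (mod 29).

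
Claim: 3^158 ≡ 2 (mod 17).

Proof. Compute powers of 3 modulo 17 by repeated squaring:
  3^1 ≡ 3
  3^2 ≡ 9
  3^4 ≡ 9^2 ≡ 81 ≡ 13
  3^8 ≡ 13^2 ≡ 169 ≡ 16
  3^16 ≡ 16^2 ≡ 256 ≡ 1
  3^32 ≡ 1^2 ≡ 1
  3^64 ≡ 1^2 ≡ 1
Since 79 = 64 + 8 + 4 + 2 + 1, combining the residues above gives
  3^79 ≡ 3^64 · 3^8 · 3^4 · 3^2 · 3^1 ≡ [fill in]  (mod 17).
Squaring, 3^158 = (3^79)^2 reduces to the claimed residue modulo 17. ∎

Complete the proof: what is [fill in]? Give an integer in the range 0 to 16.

3^64 · 3^8 · 3^4 · 3^2 · 3^1 ≡ 1 · 16 · 13 · 9 · 3 = 5616.
5616 mod 17 = 6, so 3^79 ≡ 6 (mod 17).

6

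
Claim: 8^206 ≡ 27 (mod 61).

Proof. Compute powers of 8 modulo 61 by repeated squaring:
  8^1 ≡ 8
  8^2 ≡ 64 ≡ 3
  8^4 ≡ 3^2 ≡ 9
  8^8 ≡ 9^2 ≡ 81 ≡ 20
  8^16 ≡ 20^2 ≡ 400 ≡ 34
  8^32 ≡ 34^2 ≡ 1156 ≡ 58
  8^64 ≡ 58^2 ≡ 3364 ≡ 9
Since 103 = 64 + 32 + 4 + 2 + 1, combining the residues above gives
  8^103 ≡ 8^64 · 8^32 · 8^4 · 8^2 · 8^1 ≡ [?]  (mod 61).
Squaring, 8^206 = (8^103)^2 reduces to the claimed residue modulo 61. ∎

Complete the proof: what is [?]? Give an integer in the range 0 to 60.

24

Multiply the listed residues: 9 · 58 · 9 · 3 · 8 = 522 → 4698 → 14094 → 112752.
Reducing modulo 61: 112752 = 1848·61 + 24, so 8^103 ≡ 24.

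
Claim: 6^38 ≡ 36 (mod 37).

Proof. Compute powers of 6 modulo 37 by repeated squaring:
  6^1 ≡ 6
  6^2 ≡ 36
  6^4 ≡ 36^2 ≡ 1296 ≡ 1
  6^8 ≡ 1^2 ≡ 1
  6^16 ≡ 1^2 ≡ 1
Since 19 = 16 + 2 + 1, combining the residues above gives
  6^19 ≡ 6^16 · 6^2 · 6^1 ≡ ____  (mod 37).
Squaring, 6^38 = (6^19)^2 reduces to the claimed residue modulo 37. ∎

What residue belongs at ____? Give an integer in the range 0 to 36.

Multiply the listed residues: 1 · 36 · 6 = 36 → 216.
Reducing modulo 37: 216 = 5·37 + 31, so 6^19 ≡ 31.

31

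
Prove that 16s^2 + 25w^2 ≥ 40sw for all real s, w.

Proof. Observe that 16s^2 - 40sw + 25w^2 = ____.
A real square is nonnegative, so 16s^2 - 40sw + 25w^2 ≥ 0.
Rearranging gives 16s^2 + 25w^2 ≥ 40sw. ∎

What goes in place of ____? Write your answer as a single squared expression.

(4s - 5w)^2

The leading and trailing coefficients are 4^2 and 5^2, and 40 = 2·4·5, so the trinomial is (4s - 5w)^2.
Hence 16s^2 - 40sw + 25w^2 ≥ 0.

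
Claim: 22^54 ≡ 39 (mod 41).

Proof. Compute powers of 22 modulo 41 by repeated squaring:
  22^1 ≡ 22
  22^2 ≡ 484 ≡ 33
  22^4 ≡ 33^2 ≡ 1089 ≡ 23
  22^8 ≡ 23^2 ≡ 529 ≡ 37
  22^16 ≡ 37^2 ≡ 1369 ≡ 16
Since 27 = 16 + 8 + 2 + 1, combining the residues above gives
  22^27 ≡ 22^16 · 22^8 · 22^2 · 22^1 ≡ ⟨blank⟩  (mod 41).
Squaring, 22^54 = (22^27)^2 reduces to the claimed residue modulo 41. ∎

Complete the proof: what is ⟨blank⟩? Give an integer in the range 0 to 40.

30

22^16 · 22^8 · 22^2 · 22^1 ≡ 16 · 37 · 33 · 22 = 429792.
429792 mod 41 = 30, so 22^27 ≡ 30 (mod 41).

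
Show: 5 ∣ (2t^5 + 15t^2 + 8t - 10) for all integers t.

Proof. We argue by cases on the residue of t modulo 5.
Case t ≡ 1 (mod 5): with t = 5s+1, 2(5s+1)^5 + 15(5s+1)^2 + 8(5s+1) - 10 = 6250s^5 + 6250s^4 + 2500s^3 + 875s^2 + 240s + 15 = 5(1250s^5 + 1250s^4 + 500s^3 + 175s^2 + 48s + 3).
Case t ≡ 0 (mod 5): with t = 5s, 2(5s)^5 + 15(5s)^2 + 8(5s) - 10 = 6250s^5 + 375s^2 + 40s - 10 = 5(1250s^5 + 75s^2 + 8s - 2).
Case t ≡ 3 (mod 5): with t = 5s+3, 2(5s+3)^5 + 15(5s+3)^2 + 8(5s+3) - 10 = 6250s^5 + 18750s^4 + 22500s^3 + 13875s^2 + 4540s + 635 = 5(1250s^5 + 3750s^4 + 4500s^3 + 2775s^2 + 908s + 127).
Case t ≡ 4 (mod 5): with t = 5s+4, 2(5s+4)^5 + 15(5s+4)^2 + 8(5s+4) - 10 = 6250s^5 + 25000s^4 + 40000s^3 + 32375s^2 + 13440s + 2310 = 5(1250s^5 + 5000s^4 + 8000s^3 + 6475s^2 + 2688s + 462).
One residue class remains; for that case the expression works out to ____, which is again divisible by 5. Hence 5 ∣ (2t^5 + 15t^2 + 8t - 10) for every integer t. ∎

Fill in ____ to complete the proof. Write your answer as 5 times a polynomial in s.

The residues treated are {1, 0, 3, 4}, so the missing case is t ≡ 2 (mod 5); write t = 5s+2.
Then 2(5s+2)^5 + 15(5s+2)^2 + 8(5s+2) - 10 = 6250s^5 + 12500s^4 + 10000s^3 + 4375s^2 + 1140s + 130 = 5(1250s^5 + 2500s^4 + 2000s^3 + 875s^2 + 228s + 26).

5(1250s^5 + 2500s^4 + 2000s^3 + 875s^2 + 228s + 26)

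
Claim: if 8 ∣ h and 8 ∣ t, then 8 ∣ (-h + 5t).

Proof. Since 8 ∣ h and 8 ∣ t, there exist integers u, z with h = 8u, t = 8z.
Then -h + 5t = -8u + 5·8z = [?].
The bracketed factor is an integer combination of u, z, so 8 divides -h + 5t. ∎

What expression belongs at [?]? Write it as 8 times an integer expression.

Each term has a factor of 8: -8u + 5·8z = 8·(-u + 5z).
Since -u + 5z is an integer, 8 ∣ (-h + 5t).

8(-u + 5z)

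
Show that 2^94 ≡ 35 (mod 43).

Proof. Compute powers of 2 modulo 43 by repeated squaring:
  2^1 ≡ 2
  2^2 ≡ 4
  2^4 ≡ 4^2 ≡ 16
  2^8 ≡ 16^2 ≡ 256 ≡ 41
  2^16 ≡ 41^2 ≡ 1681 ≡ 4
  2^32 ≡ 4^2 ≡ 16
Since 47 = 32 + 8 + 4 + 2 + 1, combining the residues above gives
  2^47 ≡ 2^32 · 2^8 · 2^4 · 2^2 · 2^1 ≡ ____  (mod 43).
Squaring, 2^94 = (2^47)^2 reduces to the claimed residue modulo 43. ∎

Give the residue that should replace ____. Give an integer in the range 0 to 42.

2^32 · 2^8 · 2^4 · 2^2 · 2^1 ≡ 16 · 41 · 16 · 4 · 2 = 83968.
83968 mod 43 = 32, so 2^47 ≡ 32 (mod 43).

32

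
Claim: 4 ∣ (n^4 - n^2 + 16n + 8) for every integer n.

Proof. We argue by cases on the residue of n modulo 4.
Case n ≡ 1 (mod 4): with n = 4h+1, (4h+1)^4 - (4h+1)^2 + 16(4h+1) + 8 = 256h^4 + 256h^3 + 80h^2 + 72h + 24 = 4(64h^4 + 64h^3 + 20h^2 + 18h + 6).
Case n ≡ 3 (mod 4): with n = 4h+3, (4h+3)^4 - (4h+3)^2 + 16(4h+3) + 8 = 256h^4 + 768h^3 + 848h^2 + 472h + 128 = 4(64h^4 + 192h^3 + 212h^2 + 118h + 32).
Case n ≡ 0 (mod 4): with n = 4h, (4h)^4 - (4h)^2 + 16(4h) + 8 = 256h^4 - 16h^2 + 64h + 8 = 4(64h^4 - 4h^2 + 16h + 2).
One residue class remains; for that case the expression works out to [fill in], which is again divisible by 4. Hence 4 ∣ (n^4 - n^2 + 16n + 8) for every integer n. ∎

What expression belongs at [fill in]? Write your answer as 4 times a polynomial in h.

Only n ≡ 2 (mod 4) is unaccounted for. Put n = 4h+2:
(4h+2)^4 - (4h+2)^2 + 16(4h+2) + 8 expands to 256h^4 + 512h^3 + 368h^2 + 176h + 52,
and factoring out 4 leaves 4(64h^4 + 128h^3 + 92h^2 + 44h + 13).

4(64h^4 + 128h^3 + 92h^2 + 44h + 13)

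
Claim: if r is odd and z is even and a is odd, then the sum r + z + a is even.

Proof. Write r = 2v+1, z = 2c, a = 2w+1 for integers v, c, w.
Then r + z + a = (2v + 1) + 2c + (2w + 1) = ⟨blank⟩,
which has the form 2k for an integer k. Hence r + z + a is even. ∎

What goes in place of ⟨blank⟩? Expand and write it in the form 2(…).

2(c + v + w + 1)

Expanding: (2v + 1) + 2c + (2w + 1) = 2c + 2v + 2w + 2.
Every term is even; pulling out the factor of 2 gives 2(c + v + w + 1).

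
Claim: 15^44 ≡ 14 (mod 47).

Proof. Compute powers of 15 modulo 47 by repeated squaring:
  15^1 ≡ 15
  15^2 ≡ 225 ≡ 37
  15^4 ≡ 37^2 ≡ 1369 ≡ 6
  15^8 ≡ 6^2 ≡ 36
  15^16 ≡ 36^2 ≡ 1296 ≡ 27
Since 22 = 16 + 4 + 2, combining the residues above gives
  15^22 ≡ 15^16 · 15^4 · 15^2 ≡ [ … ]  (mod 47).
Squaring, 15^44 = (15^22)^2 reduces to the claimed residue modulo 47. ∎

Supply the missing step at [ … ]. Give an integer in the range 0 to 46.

25

15^16 · 15^4 · 15^2 ≡ 27 · 6 · 37 = 5994.
5994 mod 47 = 25, so 15^22 ≡ 25 (mod 47).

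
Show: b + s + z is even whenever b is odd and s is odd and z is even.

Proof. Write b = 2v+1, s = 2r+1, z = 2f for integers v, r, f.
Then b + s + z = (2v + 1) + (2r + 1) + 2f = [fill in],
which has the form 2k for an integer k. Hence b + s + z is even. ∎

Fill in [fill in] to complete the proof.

2(f + r + v + 1)

Expanding: (2v + 1) + (2r + 1) + 2f = 2f + 2r + 2v + 2.
Every term is even; pulling out the factor of 2 gives 2(f + r + v + 1).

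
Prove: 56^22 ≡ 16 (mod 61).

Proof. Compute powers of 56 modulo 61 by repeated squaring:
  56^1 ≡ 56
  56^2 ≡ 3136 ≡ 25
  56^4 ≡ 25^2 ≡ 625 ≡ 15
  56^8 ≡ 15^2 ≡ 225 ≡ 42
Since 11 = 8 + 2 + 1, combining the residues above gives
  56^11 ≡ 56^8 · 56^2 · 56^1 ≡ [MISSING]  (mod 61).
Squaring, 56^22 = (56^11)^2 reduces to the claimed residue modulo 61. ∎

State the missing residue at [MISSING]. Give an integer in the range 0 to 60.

56^8 · 56^2 · 56^1 ≡ 42 · 25 · 56 = 58800.
58800 mod 61 = 57, so 56^11 ≡ 57 (mod 61).

57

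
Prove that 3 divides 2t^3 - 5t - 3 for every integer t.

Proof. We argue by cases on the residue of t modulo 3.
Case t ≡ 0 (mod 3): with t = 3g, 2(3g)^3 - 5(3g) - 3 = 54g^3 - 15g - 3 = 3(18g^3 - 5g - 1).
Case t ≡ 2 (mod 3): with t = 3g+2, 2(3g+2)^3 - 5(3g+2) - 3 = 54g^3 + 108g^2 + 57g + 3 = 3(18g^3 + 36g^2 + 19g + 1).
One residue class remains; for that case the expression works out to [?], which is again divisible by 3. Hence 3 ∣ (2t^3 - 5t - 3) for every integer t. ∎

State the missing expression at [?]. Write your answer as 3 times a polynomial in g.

The residues treated are {0, 2}, so the missing case is t ≡ 1 (mod 3); write t = 3g+1.
Then 2(3g+1)^3 - 5(3g+1) - 3 = 54g^3 + 54g^2 + 3g - 6 = 3(18g^3 + 18g^2 + g - 2).

3(18g^3 + 18g^2 + g - 2)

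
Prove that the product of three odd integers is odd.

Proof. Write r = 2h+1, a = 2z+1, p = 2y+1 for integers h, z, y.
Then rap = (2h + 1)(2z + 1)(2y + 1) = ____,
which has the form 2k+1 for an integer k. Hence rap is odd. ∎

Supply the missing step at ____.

2(4hyz + 2hy + 2hz + h + 2yz + y + z) + 1

(2h + 1)(2z + 1)(2y + 1) = 8hyz + 4hy + 4hz + 2h + 4yz + 2y + 2z + 1
= 2(4hyz + 2hy + 2hz + h + 2yz + y + z) + 1.
Since 4hyz + 2hy + 2hz + h + 2yz + y + z is an integer, the product is of the form 2k+1 for an integer k.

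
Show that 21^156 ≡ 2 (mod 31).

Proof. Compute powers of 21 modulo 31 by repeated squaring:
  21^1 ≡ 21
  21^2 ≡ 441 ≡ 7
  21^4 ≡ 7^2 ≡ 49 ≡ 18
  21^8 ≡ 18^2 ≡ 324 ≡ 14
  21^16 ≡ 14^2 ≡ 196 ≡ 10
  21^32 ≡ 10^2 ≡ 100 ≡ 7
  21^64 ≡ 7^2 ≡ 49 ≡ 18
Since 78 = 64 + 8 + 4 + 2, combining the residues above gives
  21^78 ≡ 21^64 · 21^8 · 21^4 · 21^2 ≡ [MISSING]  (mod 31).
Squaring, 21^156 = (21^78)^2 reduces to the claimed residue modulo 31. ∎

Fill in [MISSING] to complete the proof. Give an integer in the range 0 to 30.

8

Multiply the listed residues: 18 · 14 · 18 · 7 = 252 → 4536 → 31752.
Reducing modulo 31: 31752 = 1024·31 + 8, so 21^78 ≡ 8.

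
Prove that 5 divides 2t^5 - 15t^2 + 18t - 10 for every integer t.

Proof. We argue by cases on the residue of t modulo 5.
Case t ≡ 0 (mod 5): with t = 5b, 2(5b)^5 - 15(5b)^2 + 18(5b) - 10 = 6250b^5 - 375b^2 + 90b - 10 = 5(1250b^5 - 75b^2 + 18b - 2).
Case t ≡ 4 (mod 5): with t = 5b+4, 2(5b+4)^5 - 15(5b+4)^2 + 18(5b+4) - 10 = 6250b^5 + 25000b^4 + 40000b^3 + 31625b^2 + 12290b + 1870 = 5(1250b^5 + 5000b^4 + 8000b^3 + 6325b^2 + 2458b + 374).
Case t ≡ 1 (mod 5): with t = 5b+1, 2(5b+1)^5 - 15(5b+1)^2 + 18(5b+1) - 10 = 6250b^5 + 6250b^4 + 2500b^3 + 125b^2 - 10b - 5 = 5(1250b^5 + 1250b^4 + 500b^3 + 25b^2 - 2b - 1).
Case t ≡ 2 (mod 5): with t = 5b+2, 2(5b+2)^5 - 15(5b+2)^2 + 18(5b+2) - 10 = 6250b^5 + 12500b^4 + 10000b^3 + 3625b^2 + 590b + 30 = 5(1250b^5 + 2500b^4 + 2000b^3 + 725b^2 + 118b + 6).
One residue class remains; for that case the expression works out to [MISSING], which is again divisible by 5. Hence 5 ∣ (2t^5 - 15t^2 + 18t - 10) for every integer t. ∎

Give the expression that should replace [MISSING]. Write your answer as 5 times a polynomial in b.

The residues treated are {0, 4, 1, 2}, so the missing case is t ≡ 3 (mod 5); write t = 5b+3.
Then 2(5b+3)^5 - 15(5b+3)^2 + 18(5b+3) - 10 = 6250b^5 + 18750b^4 + 22500b^3 + 13125b^2 + 3690b + 395 = 5(1250b^5 + 3750b^4 + 4500b^3 + 2625b^2 + 738b + 79).

5(1250b^5 + 3750b^4 + 4500b^3 + 2625b^2 + 738b + 79)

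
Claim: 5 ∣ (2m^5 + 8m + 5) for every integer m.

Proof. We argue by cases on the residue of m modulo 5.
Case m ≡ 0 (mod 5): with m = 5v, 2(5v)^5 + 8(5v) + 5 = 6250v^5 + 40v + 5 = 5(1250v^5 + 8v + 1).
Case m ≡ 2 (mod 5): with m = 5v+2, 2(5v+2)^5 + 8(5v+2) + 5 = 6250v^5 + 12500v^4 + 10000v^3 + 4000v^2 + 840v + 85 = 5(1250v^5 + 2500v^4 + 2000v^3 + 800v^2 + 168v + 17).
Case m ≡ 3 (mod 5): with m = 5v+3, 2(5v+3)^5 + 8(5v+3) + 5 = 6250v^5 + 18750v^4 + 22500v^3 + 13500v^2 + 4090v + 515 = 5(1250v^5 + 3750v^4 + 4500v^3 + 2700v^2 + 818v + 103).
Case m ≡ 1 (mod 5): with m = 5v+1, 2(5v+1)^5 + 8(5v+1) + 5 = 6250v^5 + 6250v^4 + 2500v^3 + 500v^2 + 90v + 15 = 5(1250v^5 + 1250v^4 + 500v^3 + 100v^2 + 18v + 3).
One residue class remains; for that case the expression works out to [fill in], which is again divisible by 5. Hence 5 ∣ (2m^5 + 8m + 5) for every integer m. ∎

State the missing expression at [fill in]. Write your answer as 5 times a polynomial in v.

5(1250v^5 + 5000v^4 + 8000v^3 + 6400v^2 + 2568v + 417)

Only m ≡ 4 (mod 5) is unaccounted for. Put m = 5v+4:
2(5v+4)^5 + 8(5v+4) + 5 expands to 6250v^5 + 25000v^4 + 40000v^3 + 32000v^2 + 12840v + 2085,
and factoring out 5 leaves 5(1250v^5 + 5000v^4 + 8000v^3 + 6400v^2 + 2568v + 417).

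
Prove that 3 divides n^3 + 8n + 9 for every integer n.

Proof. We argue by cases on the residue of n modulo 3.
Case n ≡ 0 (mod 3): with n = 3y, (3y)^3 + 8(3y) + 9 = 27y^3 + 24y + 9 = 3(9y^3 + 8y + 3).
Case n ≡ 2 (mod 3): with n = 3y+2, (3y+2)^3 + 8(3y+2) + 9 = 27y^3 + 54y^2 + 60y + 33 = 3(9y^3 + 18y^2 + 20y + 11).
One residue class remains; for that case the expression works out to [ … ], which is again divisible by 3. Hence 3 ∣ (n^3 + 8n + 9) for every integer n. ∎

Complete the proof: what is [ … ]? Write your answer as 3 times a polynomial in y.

3(9y^3 + 9y^2 + 11y + 6)

Only n ≡ 1 (mod 3) is unaccounted for. Put n = 3y+1:
(3y+1)^3 + 8(3y+1) + 9 expands to 27y^3 + 27y^2 + 33y + 18,
and factoring out 3 leaves 3(9y^3 + 9y^2 + 11y + 6).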